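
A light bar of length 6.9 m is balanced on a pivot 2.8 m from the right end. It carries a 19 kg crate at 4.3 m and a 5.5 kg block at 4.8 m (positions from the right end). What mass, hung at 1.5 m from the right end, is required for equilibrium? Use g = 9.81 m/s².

Choose the pivot (at 2.8 m from the right end) as the axis so the support reaction has zero arm there.
Crate: 19 × 9.81 = 186.4 N down at 4.3 m → arm 1.5 m, τ = 186.4 × 1.5 = 279.6 N·m counterclockwise.
Block: 5.5 × 9.81 = 53.96 N down at 4.8 m → arm 2 m, τ = 53.96 × 2 = 107.9 N·m counterclockwise.
Net moment of known loads = 387.5 N·m counterclockwise.
An unknown mass m at 1.5 m has arm 1.3 m; its moment is m·g·1.3 clockwise.
Setting net torque to zero: m × 9.81 × 1.3 = 387.5 → m = 387.5 / (9.81 × 1.3) = 30.4 kg.

m ≈ 30.4 kg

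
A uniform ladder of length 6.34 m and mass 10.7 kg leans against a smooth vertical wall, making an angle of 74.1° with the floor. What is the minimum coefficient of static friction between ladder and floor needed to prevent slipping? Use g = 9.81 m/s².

μ_min ≈ 0.142

Choose the foot of the ladder as the axis so the floor normal and friction both act there and drop out.
Ladder weight 10.7×9.81 = 105 N acts at 3.17 m along the ladder; its horizontal arm is 3.17·cos74.1° = 0.8685 m → τ = 91.19 N·m clockwise.
Wall normal N acts horizontally at the top; its moment arm is the height L sinθ = 6.34·sin74.1° = 6.097 m, counterclockwise.
For rotational equilibrium, N × 6.097 = 91.19, so N = 14.96 N.
ΣFx = 0 ⇒ f = N_wall = 14.96 N. ΣFy = 0 ⇒ N_floor = 105 N.
μ_min = f / N_floor = 14.96 / 105 = 0.142.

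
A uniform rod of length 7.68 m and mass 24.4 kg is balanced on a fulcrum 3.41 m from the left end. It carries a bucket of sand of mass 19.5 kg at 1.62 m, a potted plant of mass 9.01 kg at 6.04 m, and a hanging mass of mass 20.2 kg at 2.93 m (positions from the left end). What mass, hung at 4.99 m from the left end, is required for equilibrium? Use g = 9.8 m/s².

m ≈ 6.59 kg

Choose the fulcrum (at 3.41 m from the left end) as the axis so the support reaction has zero arm there.
Beam weight: 24.4 × 9.8 = 239.1 N down at 3.84 m → arm 0.43 m, τ = 239.1 × 0.43 = 102.8 N·m clockwise.
Bucket of sand: 19.5 × 9.8 = 191.1 N down at 1.62 m → arm 1.79 m, τ = 191.1 × 1.79 = 342.1 N·m counterclockwise.
Potted plant: 9.01 × 9.8 = 88.3 N down at 6.04 m → arm 2.63 m, τ = 88.3 × 2.63 = 232.2 N·m clockwise.
Hanging mass: 20.2 × 9.8 = 198 N down at 2.93 m → arm 0.48 m, τ = 198 × 0.48 = 95.04 N·m counterclockwise.
Net moment of known loads = 102.1 N·m counterclockwise.
An unknown mass m at 4.99 m has arm 1.58 m; its moment is m·g·1.58 clockwise.
Στ = 0 ⇒ m × 9.8 × 1.58 = 102.1 ⇒ m = 102.1 / (9.8 × 1.58) = 6.59 kg.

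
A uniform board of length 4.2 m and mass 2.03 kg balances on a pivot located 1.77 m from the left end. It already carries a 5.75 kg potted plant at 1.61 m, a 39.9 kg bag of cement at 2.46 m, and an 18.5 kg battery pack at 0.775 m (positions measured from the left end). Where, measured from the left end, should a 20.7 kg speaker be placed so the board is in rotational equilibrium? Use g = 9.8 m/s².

x ≈ 1.34 m from the left end

Choose the pivot (at 1.77 m from the left end) as the axis so the support reaction has zero arm there.
Beam weight: 2.03 × 9.8 = 19.89 N down at 2.1 m → arm 0.33 m, τ = 19.89 × 0.33 = 6.564 N·m clockwise.
Potted plant: 5.75 × 9.8 = 56.35 N down at 1.61 m → arm 0.16 m, τ = 56.35 × 0.16 = 9.016 N·m counterclockwise.
Bag of cement: 39.9 × 9.8 = 391 N down at 2.46 m → arm 0.69 m, τ = 391 × 0.69 = 269.8 N·m clockwise.
Battery pack: 18.5 × 9.8 = 181.3 N down at 0.775 m → arm 0.995 m, τ = 181.3 × 0.995 = 180.4 N·m counterclockwise.
Net moment of existing loads = 86.95 N·m clockwise.
The speaker weighs 20.7 × 9.8 = 202.9 N and must supply an equal counterclockwise moment, so its lever arm about the pivot is 86.95 / 202.9 = 0.429 m.
That puts it at 1.77 − 0.429 = 1.34 m from the left end.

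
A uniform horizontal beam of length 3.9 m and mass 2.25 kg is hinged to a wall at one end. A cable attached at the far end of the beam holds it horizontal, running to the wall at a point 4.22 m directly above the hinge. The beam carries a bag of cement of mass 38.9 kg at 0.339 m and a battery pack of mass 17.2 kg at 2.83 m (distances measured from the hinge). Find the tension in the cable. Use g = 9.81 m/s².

T ≈ 227 N

Taking torques about the hinge:
Beam weight: 2.25 × 9.81 = 22.07 N down at 1.95 m → arm 1.95 m, τ = 22.07 × 1.95 = 43.04 N·m clockwise.
Bag of cement: 38.9 × 9.81 = 381.6 N down at 0.339 m → arm 0.339 m, τ = 381.6 × 0.339 = 129.4 N·m clockwise.
Battery pack: 17.2 × 9.81 = 168.7 N down at 2.83 m → arm 2.83 m, τ = 168.7 × 2.83 = 477.4 N·m clockwise.
Total clockwise load moment = 649.8 N·m.
The cable tension T acts at 3.9 m; only its component perpendicular to the beam, T sinθ, produces torque. sinθ = h/√(h²+d²) = 4.22/√(4.22²+3.9²) = 0.7344.
Setting net torque to zero: T × 3.9 × 0.7344 = 649.8 → T = 649.8 / 2.864 = 227 N.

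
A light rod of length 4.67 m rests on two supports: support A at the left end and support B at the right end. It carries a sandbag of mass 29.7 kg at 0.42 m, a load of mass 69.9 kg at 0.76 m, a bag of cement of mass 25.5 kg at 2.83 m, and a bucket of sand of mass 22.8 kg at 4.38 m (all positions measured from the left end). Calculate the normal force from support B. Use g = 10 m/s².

R_B ≈ 509 N

Take moments about support A.
Sandbag: 29.7 × 10 = 297 N down at 0.42 m → arm 0.42 m, τ = 297 × 0.42 = 124.7 N·m clockwise.
Load: 69.9 × 10 = 699 N down at 0.76 m → arm 0.76 m, τ = 699 × 0.76 = 531.2 N·m clockwise.
Bag of cement: 25.5 × 10 = 255 N down at 2.83 m → arm 2.83 m, τ = 255 × 2.83 = 721.6 N·m clockwise.
Bucket of sand: 22.8 × 10 = 228 N down at 4.38 m → arm 4.38 m, τ = 228 × 4.38 = 998.6 N·m clockwise.
Net load moment about support A = 2376 N·m clockwise.
Reaction R at support B is upward at 4.67 m, arm 4.67 m → moment R × 4.67 counterclockwise.
Balancing moments: R × 4.67 = 2376, giving R = 509 N.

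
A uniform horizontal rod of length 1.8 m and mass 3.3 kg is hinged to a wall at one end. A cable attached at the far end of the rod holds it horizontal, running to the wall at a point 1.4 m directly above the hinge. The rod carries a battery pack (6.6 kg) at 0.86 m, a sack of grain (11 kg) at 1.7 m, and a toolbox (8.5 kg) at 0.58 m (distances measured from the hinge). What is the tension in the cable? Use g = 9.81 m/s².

Take moments about the hinge.
Beam weight: 3.3 × 9.81 = 32.37 N down at 0.9 m → arm 0.9 m, τ = 32.37 × 0.9 = 29.13 N·m clockwise.
Battery pack: 6.6 × 9.81 = 64.75 N down at 0.86 m → arm 0.86 m, τ = 64.75 × 0.86 = 55.69 N·m clockwise.
Sack of grain: 11 × 9.81 = 107.9 N down at 1.7 m → arm 1.7 m, τ = 107.9 × 1.7 = 183.4 N·m clockwise.
Toolbox: 8.5 × 9.81 = 83.39 N down at 0.58 m → arm 0.58 m, τ = 83.39 × 0.58 = 48.37 N·m clockwise.
Total clockwise load moment = 316.6 N·m.
The cable tension T acts at 1.8 m; only its component perpendicular to the rod, T sinθ, produces torque. sinθ = h/√(h²+d²) = 1.4/√(1.4²+1.8²) = 0.6139.
Στ = 0 ⇒ T × 1.8 × 0.6139 = 316.6 ⇒ T = 316.6 / 1.105 = 287 N.

T ≈ 287 N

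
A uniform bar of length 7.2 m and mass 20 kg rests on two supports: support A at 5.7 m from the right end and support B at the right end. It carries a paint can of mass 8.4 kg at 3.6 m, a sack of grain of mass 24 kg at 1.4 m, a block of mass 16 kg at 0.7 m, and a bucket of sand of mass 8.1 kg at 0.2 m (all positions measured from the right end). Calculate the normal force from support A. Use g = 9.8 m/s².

R_A ≈ 256 N

About support B:
Beam weight: 20 × 9.8 = 196 N down at 3.6 m → arm 3.6 m, τ = 196 × 3.6 = 705.6 N·m counterclockwise.
Paint can: 8.4 × 9.8 = 82.32 N down at 3.6 m → arm 3.6 m, τ = 82.32 × 3.6 = 296.4 N·m counterclockwise.
Sack of grain: 24 × 9.8 = 235.2 N down at 1.4 m → arm 1.4 m, τ = 235.2 × 1.4 = 329.3 N·m counterclockwise.
Block: 16 × 9.8 = 156.8 N down at 0.7 m → arm 0.7 m, τ = 156.8 × 0.7 = 109.8 N·m counterclockwise.
Bucket of sand: 8.1 × 9.8 = 79.38 N down at 0.2 m → arm 0.2 m, τ = 79.38 × 0.2 = 15.88 N·m counterclockwise.
Net load moment about support B = 1457 N·m counterclockwise.
Reaction R at support A is upward at 5.7 m, arm 5.7 m → moment R × 5.7 clockwise.
Setting net torque to zero: R × 5.7 = 1457 → R = 256 N.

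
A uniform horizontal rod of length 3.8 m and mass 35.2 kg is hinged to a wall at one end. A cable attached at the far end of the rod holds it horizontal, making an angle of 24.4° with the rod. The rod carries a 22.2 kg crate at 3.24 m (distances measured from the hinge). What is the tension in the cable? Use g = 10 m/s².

About the hinge:
Beam weight: 35.2 × 10 = 352 N down at 1.9 m → arm 1.9 m, τ = 352 × 1.9 = 668.8 N·m clockwise.
Crate: 22.2 × 10 = 222 N down at 3.24 m → arm 3.24 m, τ = 222 × 3.24 = 719.3 N·m clockwise.
Total clockwise load moment = 1388 N·m.
The cable tension T acts at 3.8 m; only its component perpendicular to the rod, T sinθ, produces torque. sin 24.4° = 0.4131.
Στ = 0 ⇒ T × 3.8 × 0.4131 = 1388 ⇒ T = 1388 / 1.57 = 884 N.

T ≈ 884 N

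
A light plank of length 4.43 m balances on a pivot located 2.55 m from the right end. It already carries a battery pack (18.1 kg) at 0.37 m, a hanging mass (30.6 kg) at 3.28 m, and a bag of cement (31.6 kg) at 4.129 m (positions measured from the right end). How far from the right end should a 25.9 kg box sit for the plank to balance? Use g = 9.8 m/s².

x ≈ 1.28 m from the right end

Choose the pivot (at 2.55 m from the right end) as the axis so the support reaction has zero arm there.
Battery pack: 18.1 × 9.8 = 177.4 N down at 0.37 m → arm 2.18 m, τ = 177.4 × 2.18 = 386.7 N·m clockwise.
Hanging mass: 30.6 × 9.8 = 299.9 N down at 3.28 m → arm 0.73 m, τ = 299.9 × 0.73 = 218.9 N·m counterclockwise.
Bag of cement: 31.6 × 9.8 = 309.7 N down at 4.129 m → arm 1.579 m, τ = 309.7 × 1.579 = 489 N·m counterclockwise.
Net moment of existing loads = 321.2 N·m counterclockwise.
The box weighs 25.9 × 9.8 = 253.8 N and must supply an equal clockwise moment, so its lever arm about the pivot is 321.2 / 253.8 = 1.27 m.
That puts it at 2.55 − 1.27 = 1.28 m from the right end.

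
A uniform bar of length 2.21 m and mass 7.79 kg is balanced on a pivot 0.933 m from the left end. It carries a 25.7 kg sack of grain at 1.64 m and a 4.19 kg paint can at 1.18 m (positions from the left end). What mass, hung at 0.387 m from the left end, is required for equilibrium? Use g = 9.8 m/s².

m ≈ 37.6 kg

Take moments about the pivot (at 0.933 m from the left end).
Beam weight: 7.79 × 9.8 = 76.34 N down at 1.105 m → arm 0.172 m, τ = 76.34 × 0.172 = 13.13 N·m clockwise.
Sack of grain: 25.7 × 9.8 = 251.9 N down at 1.64 m → arm 0.707 m, τ = 251.9 × 0.707 = 178.1 N·m clockwise.
Paint can: 4.19 × 9.8 = 41.06 N down at 1.18 m → arm 0.247 m, τ = 41.06 × 0.247 = 10.14 N·m clockwise.
Net moment of known loads = 201.4 N·m clockwise.
An unknown mass m at 0.387 m has arm 0.546 m; its moment is m·g·0.546 counterclockwise.
Setting net torque to zero: m × 9.8 × 0.546 = 201.4 → m = 201.4 / (9.8 × 0.546) = 37.6 kg.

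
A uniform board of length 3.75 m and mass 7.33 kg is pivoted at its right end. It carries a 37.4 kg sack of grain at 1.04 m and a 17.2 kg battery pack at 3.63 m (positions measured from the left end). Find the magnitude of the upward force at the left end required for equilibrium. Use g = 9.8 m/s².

Taking torques about the right end:
Beam weight: 7.33 × 9.8 = 71.83 N down at 1.875 m → arm 1.875 m, τ = 71.83 × 1.875 = 134.7 N·m counterclockwise.
Sack of grain: 37.4 × 9.8 = 366.5 N down at 1.04 m → arm 2.71 m, τ = 366.5 × 2.71 = 993.2 N·m counterclockwise.
Battery pack: 17.2 × 9.8 = 168.6 N down at 3.63 m → arm 0.12 m, τ = 168.6 × 0.12 = 20.23 N·m counterclockwise.
Net moment of the loads = 1148 N·m counterclockwise.
The upward force F acts at the left end, arm 3.75 m, giving F × 3.75 clockwise.
Balancing moments: F × 3.75 = 1148, giving F = 1148 / 3.75 = 306 N.

F ≈ 306 N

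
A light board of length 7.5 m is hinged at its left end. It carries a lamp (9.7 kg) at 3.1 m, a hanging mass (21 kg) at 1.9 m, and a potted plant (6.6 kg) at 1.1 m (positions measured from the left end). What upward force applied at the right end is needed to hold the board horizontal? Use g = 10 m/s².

F ≈ 103 N

About the left end:
Lamp: 9.7 × 10 = 97 N down at 3.1 m → arm 3.1 m, τ = 97 × 3.1 = 300.7 N·m clockwise.
Hanging mass: 21 × 10 = 210 N down at 1.9 m → arm 1.9 m, τ = 210 × 1.9 = 399 N·m clockwise.
Potted plant: 6.6 × 10 = 66 N down at 1.1 m → arm 1.1 m, τ = 66 × 1.1 = 72.6 N·m clockwise.
Net moment of the loads = 772.3 N·m clockwise.
The upward force F acts at the right end, arm 7.5 m, giving F × 7.5 counterclockwise.
Setting net torque to zero: F × 7.5 = 772.3 → F = 772.3 / 7.5 = 103 N.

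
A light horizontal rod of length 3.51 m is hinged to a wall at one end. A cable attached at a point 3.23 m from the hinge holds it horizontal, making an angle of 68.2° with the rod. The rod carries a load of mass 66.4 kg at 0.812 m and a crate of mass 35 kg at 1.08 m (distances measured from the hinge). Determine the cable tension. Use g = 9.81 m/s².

T ≈ 300 N

Choose the hinge as the axis so the unknown hinge reaction has zero arm there.
Load: 66.4 × 9.81 = 651.4 N down at 0.812 m → arm 0.812 m, τ = 651.4 × 0.812 = 528.9 N·m clockwise.
Crate: 35 × 9.81 = 343.4 N down at 1.08 m → arm 1.08 m, τ = 343.4 × 1.08 = 370.9 N·m clockwise.
Total clockwise load moment = 899.8 N·m.
The cable tension T acts at 3.23 m; only its component perpendicular to the rod, T sinθ, produces torque. sin 68.2° = 0.9285.
Balancing moments: T × 3.23 × 0.9285 = 899.8, giving T = 899.8 / 2.999 = 300 N.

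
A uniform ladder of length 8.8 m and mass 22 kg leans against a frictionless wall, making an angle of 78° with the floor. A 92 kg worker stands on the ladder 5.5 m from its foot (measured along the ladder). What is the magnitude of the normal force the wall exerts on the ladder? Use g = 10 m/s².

Take moments about the foot of the ladder.
Ladder weight 22×10 = 220 N acts at 4.4 m along the ladder; its horizontal arm is 4.4·cos78° = 0.9148 m → τ = 201.3 N·m clockwise.
Worker: 92×10 = 920 N at 5.5 m → arm 1.144 m → τ = 1052 N·m clockwise.
Wall normal N acts horizontally at the top; its moment arm is the height L sinθ = 8.8·sin78° = 8.608 m, counterclockwise.
Στ = 0 ⇒ N × 8.608 = 1253 ⇒ N = 146 N.

N_wall ≈ 146 N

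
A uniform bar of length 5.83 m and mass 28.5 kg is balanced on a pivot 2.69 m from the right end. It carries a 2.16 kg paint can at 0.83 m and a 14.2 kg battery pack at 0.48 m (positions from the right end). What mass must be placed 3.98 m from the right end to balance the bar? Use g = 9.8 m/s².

m ≈ 22.5 kg

Choose the pivot (at 2.69 m from the right end) as the axis so the support reaction has zero arm there.
Beam weight: 28.5 × 9.8 = 279.3 N down at 2.915 m → arm 0.225 m, τ = 279.3 × 0.225 = 62.84 N·m counterclockwise.
Paint can: 2.16 × 9.8 = 21.17 N down at 0.83 m → arm 1.86 m, τ = 21.17 × 1.86 = 39.38 N·m clockwise.
Battery pack: 14.2 × 9.8 = 139.2 N down at 0.48 m → arm 2.21 m, τ = 139.2 × 2.21 = 307.6 N·m clockwise.
Net moment of known loads = 284.1 N·m clockwise.
An unknown mass m at 3.98 m has arm 1.29 m; its moment is m·g·1.29 counterclockwise.
For rotational equilibrium, m × 9.8 × 1.29 = 284.1, so m = 284.1 / (9.8 × 1.29) = 22.5 kg.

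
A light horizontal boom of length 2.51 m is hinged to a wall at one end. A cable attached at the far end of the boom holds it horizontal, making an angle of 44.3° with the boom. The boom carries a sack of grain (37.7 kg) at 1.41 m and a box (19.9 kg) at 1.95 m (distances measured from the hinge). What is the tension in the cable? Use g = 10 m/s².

Take moments about the hinge.
Sack of grain: 37.7 × 10 = 377 N down at 1.41 m → arm 1.41 m, τ = 377 × 1.41 = 531.6 N·m clockwise.
Box: 19.9 × 10 = 199 N down at 1.95 m → arm 1.95 m, τ = 199 × 1.95 = 388.1 N·m clockwise.
Total clockwise load moment = 919.7 N·m.
The cable tension T acts at 2.51 m; only its component perpendicular to the boom, T sinθ, produces torque. sin 44.3° = 0.6984.
For rotational equilibrium, T × 2.51 × 0.6984 = 919.7, so T = 919.7 / 1.753 = 525 N.

T ≈ 525 N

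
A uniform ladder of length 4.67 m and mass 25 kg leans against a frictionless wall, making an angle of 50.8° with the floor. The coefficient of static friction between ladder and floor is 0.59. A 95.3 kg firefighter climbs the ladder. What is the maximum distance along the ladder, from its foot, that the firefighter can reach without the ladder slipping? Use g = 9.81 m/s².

d ≈ 3.65 m

Take moments about the foot of the ladder.
Ladder weight 25×9.81 = 245.2 N acts at 2.335 m along the ladder; its horizontal arm is 2.335·cos50.8° = 1.476 m → τ = 361.9 N·m clockwise.
Firefighter weight 95.3×9.81 = 934.9 N at distance d → arm d·cos50.8° → τ = 934.9·d·0.632 clockwise.
Wall normal N at the top has arm L sinθ = 3.619 m counterclockwise, so Στ = 0 gives N·3.619 = 361.9 + 590.9·d.
ΣFy = 0 ⇒ N_floor = 1180 N, so the maximum friction is μ_s·N_floor = 0.59×1180 = 696.2 N. ΣFx = 0 ⇒ N_wall = f, so at the slipping point N = 696.2 N.
Substituting: 696.2×3.619 = 361.9 + 590.9·d ⇒ d = (2520 − 361.9) / 590.9 = 3.65 m.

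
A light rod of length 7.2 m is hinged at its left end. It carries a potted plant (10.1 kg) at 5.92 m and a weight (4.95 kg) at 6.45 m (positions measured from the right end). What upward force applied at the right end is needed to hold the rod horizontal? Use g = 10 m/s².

About the left end:
Potted plant: 10.1 × 10 = 101 N down at 5.92 m → arm 1.28 m, τ = 101 × 1.28 = 129.3 N·m clockwise.
Weight: 4.95 × 10 = 49.5 N down at 6.45 m → arm 0.75 m, τ = 49.5 × 0.75 = 37.12 N·m clockwise.
Net moment of the loads = 166.4 N·m clockwise.
The upward force F acts at the right end, arm 7.2 m, giving F × 7.2 counterclockwise.
Balancing moments: F × 7.2 = 166.4, giving F = 166.4 / 7.2 = 23.1 N.

F ≈ 23.1 N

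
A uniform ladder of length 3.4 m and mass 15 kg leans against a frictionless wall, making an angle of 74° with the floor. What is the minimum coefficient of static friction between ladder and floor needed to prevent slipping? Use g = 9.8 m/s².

Sum moments about the foot of the ladder (the floor normal and friction both act there and drop out).
Ladder weight 15×9.8 = 147 N acts at 1.7 m along the ladder; its horizontal arm is 1.7·cos74° = 0.4686 m → τ = 68.88 N·m clockwise.
Wall normal N acts horizontally at the top; its moment arm is the height L sinθ = 3.4·sin74° = 3.268 m, counterclockwise.
Setting net torque to zero: N × 3.268 = 68.88 → N = 21.08 N.
ΣFx = 0 ⇒ f = N_wall = 21.08 N. ΣFy = 0 ⇒ N_floor = 147 N.
μ_min = f / N_floor = 21.08 / 147 = 0.143.

μ_min ≈ 0.143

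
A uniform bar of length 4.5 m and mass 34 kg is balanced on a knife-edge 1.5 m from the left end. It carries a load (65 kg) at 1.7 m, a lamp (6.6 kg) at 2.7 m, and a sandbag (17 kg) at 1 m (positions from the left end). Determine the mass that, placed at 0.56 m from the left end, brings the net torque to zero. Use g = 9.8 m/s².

Take moments about the knife-edge (at 1.5 m from the left end).
Beam weight: 34 × 9.8 = 333.2 N down at 2.25 m → arm 0.75 m, τ = 333.2 × 0.75 = 249.9 N·m clockwise.
Load: 65 × 9.8 = 637 N down at 1.7 m → arm 0.2 m, τ = 637 × 0.2 = 127.4 N·m clockwise.
Lamp: 6.6 × 9.8 = 64.68 N down at 2.7 m → arm 1.2 m, τ = 64.68 × 1.2 = 77.62 N·m clockwise.
Sandbag: 17 × 9.8 = 166.6 N down at 1 m → arm 0.5 m, τ = 166.6 × 0.5 = 83.3 N·m counterclockwise.
Net moment of known loads = 371.6 N·m clockwise.
An unknown mass m at 0.56 m has arm 0.94 m; its moment is m·g·0.94 counterclockwise.
Balancing moments: m × 9.8 × 0.94 = 371.6, giving m = 371.6 / (9.8 × 0.94) = 40.3 kg.

m ≈ 40.3 kg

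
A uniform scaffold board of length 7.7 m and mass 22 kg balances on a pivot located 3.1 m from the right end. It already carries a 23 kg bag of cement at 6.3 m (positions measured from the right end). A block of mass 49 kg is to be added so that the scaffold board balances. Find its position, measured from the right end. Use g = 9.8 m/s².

Taking torques about the pivot (at 3.1 m from the right end):
Beam weight: 22 × 9.8 = 215.6 N down at 3.85 m → arm 0.75 m, τ = 215.6 × 0.75 = 161.7 N·m counterclockwise.
Bag of cement: 23 × 9.8 = 225.4 N down at 6.3 m → arm 3.2 m, τ = 225.4 × 3.2 = 721.3 N·m counterclockwise.
Net moment of existing loads = 883 N·m counterclockwise.
The block weighs 49 × 9.8 = 480.2 N and must supply an equal clockwise moment, so its lever arm about the pivot is 883 / 480.2 = 1.84 m.
That puts it at 3.1 − 1.84 = 1.26 m from the right end.

x ≈ 1.26 m from the right end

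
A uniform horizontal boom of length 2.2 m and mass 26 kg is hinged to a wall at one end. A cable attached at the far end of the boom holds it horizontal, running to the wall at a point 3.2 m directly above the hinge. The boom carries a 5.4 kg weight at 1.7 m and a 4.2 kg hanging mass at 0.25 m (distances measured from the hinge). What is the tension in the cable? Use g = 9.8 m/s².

Choose the hinge as the axis so the unknown hinge reaction has zero arm there.
Beam weight: 26 × 9.8 = 254.8 N down at 1.1 m → arm 1.1 m, τ = 254.8 × 1.1 = 280.3 N·m clockwise.
Weight: 5.4 × 9.8 = 52.92 N down at 1.7 m → arm 1.7 m, τ = 52.92 × 1.7 = 89.96 N·m clockwise.
Hanging mass: 4.2 × 9.8 = 41.16 N down at 0.25 m → arm 0.25 m, τ = 41.16 × 0.25 = 10.29 N·m clockwise.
Total clockwise load moment = 380.6 N·m.
The cable tension T acts at 2.2 m; only its component perpendicular to the boom, T sinθ, produces torque. sinθ = h/√(h²+d²) = 3.2/√(3.2²+2.2²) = 0.824.
Balancing moments: T × 2.2 × 0.824 = 380.6, giving T = 380.6 / 1.813 = 210 N.

T ≈ 210 N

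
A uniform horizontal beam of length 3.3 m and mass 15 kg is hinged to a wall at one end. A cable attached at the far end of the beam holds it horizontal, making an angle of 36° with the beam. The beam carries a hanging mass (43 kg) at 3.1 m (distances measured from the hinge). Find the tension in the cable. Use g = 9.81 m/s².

Choose the hinge as the axis so the unknown hinge reaction has zero arm there.
Beam weight: 15 × 9.81 = 147.2 N down at 1.65 m → arm 1.65 m, τ = 147.2 × 1.65 = 242.9 N·m clockwise.
Hanging mass: 43 × 9.81 = 421.8 N down at 3.1 m → arm 3.1 m, τ = 421.8 × 3.1 = 1308 N·m clockwise.
Total clockwise load moment = 1551 N·m.
The cable tension T acts at 3.3 m; only its component perpendicular to the beam, T sinθ, produces torque. sin 36° = 0.5878.
Setting net torque to zero: T × 3.3 × 0.5878 = 1551 → T = 1551 / 1.94 = 799 N.

T ≈ 799 N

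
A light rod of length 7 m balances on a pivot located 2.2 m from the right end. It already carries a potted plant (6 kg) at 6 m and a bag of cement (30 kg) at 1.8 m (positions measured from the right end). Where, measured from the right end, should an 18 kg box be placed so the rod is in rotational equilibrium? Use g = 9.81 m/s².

x ≈ 1.6 m from the right end

Sum moments about the pivot (at 2.2 m from the right end) (the support reaction has zero arm there).
Potted plant: 6 × 9.81 = 58.86 N down at 6 m → arm 3.8 m, τ = 58.86 × 3.8 = 223.7 N·m counterclockwise.
Bag of cement: 30 × 9.81 = 294.3 N down at 1.8 m → arm 0.4 m, τ = 294.3 × 0.4 = 117.7 N·m clockwise.
Net moment of existing loads = 106 N·m counterclockwise.
The box weighs 18 × 9.81 = 176.6 N and must supply an equal clockwise moment, so its lever arm about the pivot is 106 / 176.6 = 0.6 m.
That puts it at 2.2 − 0.6 = 1.6 m from the right end.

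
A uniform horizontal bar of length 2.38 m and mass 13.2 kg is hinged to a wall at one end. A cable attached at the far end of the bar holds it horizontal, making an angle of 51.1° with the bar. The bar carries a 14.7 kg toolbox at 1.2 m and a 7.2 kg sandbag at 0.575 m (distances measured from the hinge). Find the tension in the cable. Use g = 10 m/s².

T ≈ 202 N

About the hinge:
Beam weight: 13.2 × 10 = 132 N down at 1.19 m → arm 1.19 m, τ = 132 × 1.19 = 157.1 N·m clockwise.
Toolbox: 14.7 × 10 = 147 N down at 1.2 m → arm 1.2 m, τ = 147 × 1.2 = 176.4 N·m clockwise.
Sandbag: 7.2 × 10 = 72 N down at 0.575 m → arm 0.575 m, τ = 72 × 0.575 = 41.4 N·m clockwise.
Total clockwise load moment = 374.9 N·m.
The cable tension T acts at 2.38 m; only its component perpendicular to the bar, T sinθ, produces torque. sin 51.1° = 0.7782.
For rotational equilibrium, T × 2.38 × 0.7782 = 374.9, so T = 374.9 / 1.852 = 202 N.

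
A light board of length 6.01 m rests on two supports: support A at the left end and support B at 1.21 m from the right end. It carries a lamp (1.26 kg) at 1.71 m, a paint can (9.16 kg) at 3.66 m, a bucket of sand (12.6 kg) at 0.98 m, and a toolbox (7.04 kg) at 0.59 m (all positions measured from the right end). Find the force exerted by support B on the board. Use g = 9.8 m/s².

R_B ≈ 262 N

Sum moments about support A (its reaction then has zero moment arm).
Lamp: 1.26 × 9.8 = 12.35 N down at 1.71 m → arm 4.3 m, τ = 12.35 × 4.3 = 53.1 N·m clockwise.
Paint can: 9.16 × 9.8 = 89.77 N down at 3.66 m → arm 2.35 m, τ = 89.77 × 2.35 = 211 N·m clockwise.
Bucket of sand: 12.6 × 9.8 = 123.5 N down at 0.98 m → arm 5.03 m, τ = 123.5 × 5.03 = 621.2 N·m clockwise.
Toolbox: 7.04 × 9.8 = 68.99 N down at 0.59 m → arm 5.42 m, τ = 68.99 × 5.42 = 373.9 N·m clockwise.
Net load moment about support A = 1259 N·m clockwise.
Reaction R at support B is upward at 1.21 m, arm 4.8 m → moment R × 4.8 counterclockwise.
Setting net torque to zero: R × 4.8 = 1259 → R = 262 N.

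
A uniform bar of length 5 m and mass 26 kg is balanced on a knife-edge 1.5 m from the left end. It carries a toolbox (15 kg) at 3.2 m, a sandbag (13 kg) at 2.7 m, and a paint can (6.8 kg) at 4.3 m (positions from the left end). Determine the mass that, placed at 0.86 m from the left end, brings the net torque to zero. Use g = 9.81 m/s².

Take moments about the knife-edge (at 1.5 m from the left end).
Beam weight: 26 × 9.81 = 255.1 N down at 2.5 m → arm 1 m, τ = 255.1 × 1 = 255.1 N·m clockwise.
Toolbox: 15 × 9.81 = 147.2 N down at 3.2 m → arm 1.7 m, τ = 147.2 × 1.7 = 250.2 N·m clockwise.
Sandbag: 13 × 9.81 = 127.5 N down at 2.7 m → arm 1.2 m, τ = 127.5 × 1.2 = 153 N·m clockwise.
Paint can: 6.8 × 9.81 = 66.71 N down at 4.3 m → arm 2.8 m, τ = 66.71 × 2.8 = 186.8 N·m clockwise.
Net moment of known loads = 845.1 N·m clockwise.
An unknown mass m at 0.86 m has arm 0.64 m; its moment is m·g·0.64 counterclockwise.
Balancing moments: m × 9.81 × 0.64 = 845.1, giving m = 845.1 / (9.81 × 0.64) = 135 kg.

m ≈ 135 kg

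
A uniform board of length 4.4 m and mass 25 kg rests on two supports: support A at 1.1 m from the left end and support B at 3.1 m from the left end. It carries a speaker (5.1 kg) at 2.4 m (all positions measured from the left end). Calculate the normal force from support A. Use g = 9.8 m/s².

Choose support B as the axis so its reaction then has zero moment arm.
Beam weight: 25 × 9.8 = 245 N down at 2.2 m → arm 0.9 m, τ = 245 × 0.9 = 220.5 N·m counterclockwise.
Speaker: 5.1 × 9.8 = 49.98 N down at 2.4 m → arm 0.7 m, τ = 49.98 × 0.7 = 34.99 N·m counterclockwise.
Net load moment about support B = 255.5 N·m counterclockwise.
Reaction R at support A is upward at 1.1 m, arm 2 m → moment R × 2 clockwise.
For rotational equilibrium, R × 2 = 255.5, so R = 128 N.

R_A ≈ 128 N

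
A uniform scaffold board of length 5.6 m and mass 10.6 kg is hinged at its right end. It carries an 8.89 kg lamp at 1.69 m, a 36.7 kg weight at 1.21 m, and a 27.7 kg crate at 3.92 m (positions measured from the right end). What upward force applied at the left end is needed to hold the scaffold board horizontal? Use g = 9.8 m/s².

Take moments about the right end.
Beam weight: 10.6 × 9.8 = 103.9 N down at 2.8 m → arm 2.8 m, τ = 103.9 × 2.8 = 290.9 N·m counterclockwise.
Lamp: 8.89 × 9.8 = 87.12 N down at 1.69 m → arm 1.69 m, τ = 87.12 × 1.69 = 147.2 N·m counterclockwise.
Weight: 36.7 × 9.8 = 359.7 N down at 1.21 m → arm 1.21 m, τ = 359.7 × 1.21 = 435.2 N·m counterclockwise.
Crate: 27.7 × 9.8 = 271.5 N down at 3.92 m → arm 3.92 m, τ = 271.5 × 3.92 = 1064 N·m counterclockwise.
Net moment of the loads = 1937 N·m counterclockwise.
The upward force F acts at the left end, arm 5.6 m, giving F × 5.6 clockwise.
For rotational equilibrium, F × 5.6 = 1937, so F = 1937 / 5.6 = 346 N.

F ≈ 346 N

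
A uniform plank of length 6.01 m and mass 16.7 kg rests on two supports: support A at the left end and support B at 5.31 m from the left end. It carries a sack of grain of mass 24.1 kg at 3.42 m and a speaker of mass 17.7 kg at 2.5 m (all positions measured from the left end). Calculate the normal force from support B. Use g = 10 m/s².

Take moments about support A.
Beam weight: 16.7 × 10 = 167 N down at 3.005 m → arm 3.005 m, τ = 167 × 3.005 = 501.8 N·m clockwise.
Sack of grain: 24.1 × 10 = 241 N down at 3.42 m → arm 3.42 m, τ = 241 × 3.42 = 824.2 N·m clockwise.
Speaker: 17.7 × 10 = 177 N down at 2.5 m → arm 2.5 m, τ = 177 × 2.5 = 442.5 N·m clockwise.
Net load moment about support A = 1768 N·m clockwise.
Reaction R at support B is upward at 5.31 m, arm 5.31 m → moment R × 5.31 counterclockwise.
Στ = 0 ⇒ R × 5.31 = 1768 ⇒ R = 333 N.

R_B ≈ 333 N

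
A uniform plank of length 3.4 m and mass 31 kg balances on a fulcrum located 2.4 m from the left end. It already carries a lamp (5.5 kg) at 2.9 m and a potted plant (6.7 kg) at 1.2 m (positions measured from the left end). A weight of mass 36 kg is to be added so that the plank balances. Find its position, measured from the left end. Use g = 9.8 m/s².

Taking torques about the fulcrum (at 2.4 m from the left end):
Beam weight: 31 × 9.8 = 303.8 N down at 1.7 m → arm 0.7 m, τ = 303.8 × 0.7 = 212.7 N·m counterclockwise.
Lamp: 5.5 × 9.8 = 53.9 N down at 2.9 m → arm 0.5 m, τ = 53.9 × 0.5 = 26.95 N·m clockwise.
Potted plant: 6.7 × 9.8 = 65.66 N down at 1.2 m → arm 1.2 m, τ = 65.66 × 1.2 = 78.79 N·m counterclockwise.
Net moment of existing loads = 264.5 N·m counterclockwise.
The weight weighs 36 × 9.8 = 352.8 N and must supply an equal clockwise moment, so its lever arm about the fulcrum is 264.5 / 352.8 = 0.75 m.
That puts it at 2.4 + 0.75 = 3.15 m from the left end.

x ≈ 3.15 m from the left end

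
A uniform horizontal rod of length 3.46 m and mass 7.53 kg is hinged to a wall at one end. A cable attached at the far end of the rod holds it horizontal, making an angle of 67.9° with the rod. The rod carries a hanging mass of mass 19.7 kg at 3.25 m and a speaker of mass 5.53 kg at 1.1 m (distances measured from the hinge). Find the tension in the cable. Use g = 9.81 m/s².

Choose the hinge as the axis so the unknown hinge reaction has zero arm there.
Beam weight: 7.53 × 9.81 = 73.87 N down at 1.73 m → arm 1.73 m, τ = 73.87 × 1.73 = 127.8 N·m clockwise.
Hanging mass: 19.7 × 9.81 = 193.3 N down at 3.25 m → arm 3.25 m, τ = 193.3 × 3.25 = 628.2 N·m clockwise.
Speaker: 5.53 × 9.81 = 54.25 N down at 1.1 m → arm 1.1 m, τ = 54.25 × 1.1 = 59.68 N·m clockwise.
Total clockwise load moment = 815.7 N·m.
The cable tension T acts at 3.46 m; only its component perpendicular to the rod, T sinθ, produces torque. sin 67.9° = 0.9265.
Balancing moments: T × 3.46 × 0.9265 = 815.7, giving T = 815.7 / 3.206 = 254 N.

T ≈ 254 N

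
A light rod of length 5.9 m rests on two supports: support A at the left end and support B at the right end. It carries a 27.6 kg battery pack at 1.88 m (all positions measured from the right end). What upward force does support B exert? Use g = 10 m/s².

R_B ≈ 188 N

About support A:
Battery pack: 27.6 × 10 = 276 N down at 1.88 m → arm 4.02 m, τ = 276 × 4.02 = 1110 N·m clockwise.
Net load moment about support A = 1110 N·m clockwise.
Reaction R at support B is upward at 0 m, arm 5.9 m → moment R × 5.9 counterclockwise.
For rotational equilibrium, R × 5.9 = 1110, so R = 188 N.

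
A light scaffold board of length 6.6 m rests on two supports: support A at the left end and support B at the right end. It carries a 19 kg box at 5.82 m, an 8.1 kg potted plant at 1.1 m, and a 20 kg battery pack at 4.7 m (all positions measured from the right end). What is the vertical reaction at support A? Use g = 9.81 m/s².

Taking torques about support B:
Box: 19 × 9.81 = 186.4 N down at 5.82 m → arm 5.82 m, τ = 186.4 × 5.82 = 1085 N·m counterclockwise.
Potted plant: 8.1 × 9.81 = 79.46 N down at 1.1 m → arm 1.1 m, τ = 79.46 × 1.1 = 87.41 N·m counterclockwise.
Battery pack: 20 × 9.81 = 196.2 N down at 4.7 m → arm 4.7 m, τ = 196.2 × 4.7 = 922.1 N·m counterclockwise.
Net load moment about support B = 2095 N·m counterclockwise.
Reaction R at support A is upward at 6.6 m, arm 6.6 m → moment R × 6.6 clockwise.
Balancing moments: R × 6.6 = 2095, giving R = 317 N.

R_A ≈ 317 N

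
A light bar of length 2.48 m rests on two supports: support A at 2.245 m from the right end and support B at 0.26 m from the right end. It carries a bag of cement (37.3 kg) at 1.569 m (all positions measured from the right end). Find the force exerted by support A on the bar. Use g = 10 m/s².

R_A ≈ 246 N

Taking torques about support B:
Bag of cement: 37.3 × 10 = 373 N down at 1.569 m → arm 1.309 m, τ = 373 × 1.309 = 488.3 N·m counterclockwise.
Net load moment about support B = 488.3 N·m counterclockwise.
Reaction R at support A is upward at 2.245 m, arm 1.985 m → moment R × 1.985 clockwise.
Setting net torque to zero: R × 1.985 = 488.3 → R = 246 N.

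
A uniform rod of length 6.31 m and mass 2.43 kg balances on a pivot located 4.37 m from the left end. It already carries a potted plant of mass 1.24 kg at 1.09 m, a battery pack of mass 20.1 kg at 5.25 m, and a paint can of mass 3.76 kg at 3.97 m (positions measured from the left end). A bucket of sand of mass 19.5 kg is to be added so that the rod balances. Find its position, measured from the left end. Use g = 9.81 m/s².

x ≈ 3.9 m from the left end

Choose the pivot (at 4.37 m from the left end) as the axis so the support reaction has zero arm there.
Beam weight: 2.43 × 9.81 = 23.84 N down at 3.155 m → arm 1.215 m, τ = 23.84 × 1.215 = 28.97 N·m counterclockwise.
Potted plant: 1.24 × 9.81 = 12.16 N down at 1.09 m → arm 3.28 m, τ = 12.16 × 3.28 = 39.88 N·m counterclockwise.
Battery pack: 20.1 × 9.81 = 197.2 N down at 5.25 m → arm 0.88 m, τ = 197.2 × 0.88 = 173.5 N·m clockwise.
Paint can: 3.76 × 9.81 = 36.89 N down at 3.97 m → arm 0.4 m, τ = 36.89 × 0.4 = 14.76 N·m counterclockwise.
Net moment of existing loads = 89.89 N·m clockwise.
The bucket of sand weighs 19.5 × 9.81 = 191.3 N and must supply an equal counterclockwise moment, so its lever arm about the pivot is 89.89 / 191.3 = 0.47 m.
That puts it at 4.37 − 0.47 = 3.9 m from the left end.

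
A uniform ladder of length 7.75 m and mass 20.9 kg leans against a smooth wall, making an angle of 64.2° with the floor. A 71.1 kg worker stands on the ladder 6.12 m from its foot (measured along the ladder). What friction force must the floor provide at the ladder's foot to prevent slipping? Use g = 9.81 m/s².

Take moments about the foot of the ladder.
Ladder weight 20.9×9.81 = 205 N acts at 3.875 m along the ladder; its horizontal arm is 3.875·cos64.2° = 1.687 m → τ = 345.8 N·m clockwise.
Worker: 71.1×9.81 = 697.5 N at 6.12 m → arm 2.664 m → τ = 1858 N·m clockwise.
Wall normal N acts horizontally at the top; its moment arm is the height L sinθ = 7.75·sin64.2° = 6.977 m, counterclockwise.
For rotational equilibrium, N × 6.977 = 2204, so N = 316 N.
ΣFx = 0: friction at the foot balances the wall's push, so f = N_wall = 316 N.

f ≈ 316 N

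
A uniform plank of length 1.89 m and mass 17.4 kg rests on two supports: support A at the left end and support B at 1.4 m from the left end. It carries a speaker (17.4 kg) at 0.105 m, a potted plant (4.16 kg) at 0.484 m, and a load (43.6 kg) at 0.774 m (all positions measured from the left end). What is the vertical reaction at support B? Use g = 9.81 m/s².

Sum moments about support A (its reaction then has zero moment arm).
Beam weight: 17.4 × 9.81 = 170.7 N down at 0.945 m → arm 0.945 m, τ = 170.7 × 0.945 = 161.3 N·m clockwise.
Speaker: 17.4 × 9.81 = 170.7 N down at 0.105 m → arm 0.105 m, τ = 170.7 × 0.105 = 17.92 N·m clockwise.
Potted plant: 4.16 × 9.81 = 40.81 N down at 0.484 m → arm 0.484 m, τ = 40.81 × 0.484 = 19.75 N·m clockwise.
Load: 43.6 × 9.81 = 427.7 N down at 0.774 m → arm 0.774 m, τ = 427.7 × 0.774 = 331 N·m clockwise.
Net load moment about support A = 530 N·m clockwise.
Reaction R at support B is upward at 1.4 m, arm 1.4 m → moment R × 1.4 counterclockwise.
For rotational equilibrium, R × 1.4 = 530, so R = 379 N.

R_B ≈ 379 N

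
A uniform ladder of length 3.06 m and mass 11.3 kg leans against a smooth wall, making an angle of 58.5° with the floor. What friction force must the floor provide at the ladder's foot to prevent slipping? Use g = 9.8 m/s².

Take moments about the foot of the ladder.
Ladder weight 11.3×9.8 = 110.7 N acts at 1.53 m along the ladder; its horizontal arm is 1.53·cos58.5° = 0.7994 m → τ = 88.49 N·m clockwise.
Wall normal N acts horizontally at the top; its moment arm is the height L sinθ = 3.06·sin58.5° = 2.609 m, counterclockwise.
Balancing moments: N × 2.609 = 88.49, giving N = 33.9 N.
ΣFx = 0: friction at the foot balances the wall's push, so f = N_wall = 33.9 N.

f ≈ 33.9 N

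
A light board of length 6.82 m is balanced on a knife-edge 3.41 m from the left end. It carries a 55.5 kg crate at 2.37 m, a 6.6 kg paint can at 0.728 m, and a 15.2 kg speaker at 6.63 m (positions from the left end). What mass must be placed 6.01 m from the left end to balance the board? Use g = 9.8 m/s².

m ≈ 10.2 kg

About the knife-edge (at 3.41 m from the left end):
Crate: 55.5 × 9.8 = 543.9 N down at 2.37 m → arm 1.04 m, τ = 543.9 × 1.04 = 565.7 N·m counterclockwise.
Paint can: 6.6 × 9.8 = 64.68 N down at 0.728 m → arm 2.682 m, τ = 64.68 × 2.682 = 173.5 N·m counterclockwise.
Speaker: 15.2 × 9.8 = 149 N down at 6.63 m → arm 3.22 m, τ = 149 × 3.22 = 479.8 N·m clockwise.
Net moment of known loads = 259.4 N·m counterclockwise.
An unknown mass m at 6.01 m has arm 2.6 m; its moment is m·g·2.6 clockwise.
Στ = 0 ⇒ m × 9.8 × 2.6 = 259.4 ⇒ m = 259.4 / (9.8 × 2.6) = 10.2 kg.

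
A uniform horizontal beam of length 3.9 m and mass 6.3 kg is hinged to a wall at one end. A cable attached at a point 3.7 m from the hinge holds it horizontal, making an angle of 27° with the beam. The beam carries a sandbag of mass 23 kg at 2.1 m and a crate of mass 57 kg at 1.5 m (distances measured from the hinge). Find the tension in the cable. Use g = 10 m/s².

T ≈ 870 N

Take moments about the hinge.
Beam weight: 6.3 × 10 = 63 N down at 1.95 m → arm 1.95 m, τ = 63 × 1.95 = 122.8 N·m clockwise.
Sandbag: 23 × 10 = 230 N down at 2.1 m → arm 2.1 m, τ = 230 × 2.1 = 483 N·m clockwise.
Crate: 57 × 10 = 570 N down at 1.5 m → arm 1.5 m, τ = 570 × 1.5 = 855 N·m clockwise.
Total clockwise load moment = 1461 N·m.
The cable tension T acts at 3.7 m; only its component perpendicular to the beam, T sinθ, produces torque. sin 27° = 0.454.
Στ = 0 ⇒ T × 3.7 × 0.454 = 1461 ⇒ T = 1461 / 1.68 = 870 N.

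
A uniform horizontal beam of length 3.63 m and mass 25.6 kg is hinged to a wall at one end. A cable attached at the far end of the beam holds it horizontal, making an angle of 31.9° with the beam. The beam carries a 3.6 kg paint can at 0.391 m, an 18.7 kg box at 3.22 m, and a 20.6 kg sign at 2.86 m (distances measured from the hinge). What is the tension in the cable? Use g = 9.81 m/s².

Take moments about the hinge.
Beam weight: 25.6 × 9.81 = 251.1 N down at 1.815 m → arm 1.815 m, τ = 251.1 × 1.815 = 455.7 N·m clockwise.
Paint can: 3.6 × 9.81 = 35.32 N down at 0.391 m → arm 0.391 m, τ = 35.32 × 0.391 = 13.81 N·m clockwise.
Box: 18.7 × 9.81 = 183.4 N down at 3.22 m → arm 3.22 m, τ = 183.4 × 3.22 = 590.5 N·m clockwise.
Sign: 20.6 × 9.81 = 202.1 N down at 2.86 m → arm 2.86 m, τ = 202.1 × 2.86 = 578 N·m clockwise.
Total clockwise load moment = 1638 N·m.
The cable tension T acts at 3.63 m; only its component perpendicular to the beam, T sinθ, produces torque. sin 31.9° = 0.5284.
Στ = 0 ⇒ T × 3.63 × 0.5284 = 1638 ⇒ T = 1638 / 1.918 = 854 N.

T ≈ 854 N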